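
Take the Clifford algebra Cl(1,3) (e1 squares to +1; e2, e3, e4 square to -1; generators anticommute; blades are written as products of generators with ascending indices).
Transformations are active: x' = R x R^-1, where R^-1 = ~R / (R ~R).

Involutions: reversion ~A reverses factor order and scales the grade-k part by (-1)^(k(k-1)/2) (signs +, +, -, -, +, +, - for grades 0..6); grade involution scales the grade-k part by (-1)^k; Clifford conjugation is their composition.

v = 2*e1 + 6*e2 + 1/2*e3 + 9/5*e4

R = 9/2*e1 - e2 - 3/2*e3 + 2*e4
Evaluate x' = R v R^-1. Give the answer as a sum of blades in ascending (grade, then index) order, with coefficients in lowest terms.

~R = 9/2*e1 - e2 - 3/2*e3 + 2*e4, and R ~R = 13, so R^-1 = ~R / (13).
R v = 243/20 + 29*e1 e2 + 21/4*e1 e3 + 41/10*e1 e4 + 17/2*e2 e3 - 69/5*e2 e4 - 37/10*e3 e4
Answer: 1667/260*e1 - 1023/130*e2 - 859/260*e3 + 126/65*e4


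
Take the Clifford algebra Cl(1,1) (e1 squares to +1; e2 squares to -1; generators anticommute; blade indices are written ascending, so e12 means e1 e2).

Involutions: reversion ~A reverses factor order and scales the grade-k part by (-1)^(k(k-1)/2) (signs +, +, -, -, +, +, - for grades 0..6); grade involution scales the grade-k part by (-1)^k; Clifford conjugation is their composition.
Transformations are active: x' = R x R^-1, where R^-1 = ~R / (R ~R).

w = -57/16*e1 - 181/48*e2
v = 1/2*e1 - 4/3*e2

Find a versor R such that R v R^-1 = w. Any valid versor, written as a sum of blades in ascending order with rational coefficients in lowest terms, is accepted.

Take R = v + w = -49/16*e1 - 245/48*e2. Because q(v) = q(w) = -55/36, conjugation by R sends v exactly to w.
Answer: -49/16*e1 - 245/48*e2


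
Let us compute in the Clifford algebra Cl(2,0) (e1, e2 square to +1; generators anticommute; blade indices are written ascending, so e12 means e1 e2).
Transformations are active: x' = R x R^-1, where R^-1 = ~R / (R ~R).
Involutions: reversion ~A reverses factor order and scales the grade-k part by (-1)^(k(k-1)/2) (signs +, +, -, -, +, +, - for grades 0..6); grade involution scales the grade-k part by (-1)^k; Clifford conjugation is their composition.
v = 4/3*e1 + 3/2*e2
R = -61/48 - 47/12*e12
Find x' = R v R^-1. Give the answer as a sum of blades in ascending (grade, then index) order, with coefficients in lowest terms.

~R = -61/48 + 47/12*e12, and R ~R = 39065/2304, so R^-1 = ~R / (39065/2304).
R v = -545/72*e1 + 955/288*e2
Answer: -1552/7813*e1 - 93619/46878*e2


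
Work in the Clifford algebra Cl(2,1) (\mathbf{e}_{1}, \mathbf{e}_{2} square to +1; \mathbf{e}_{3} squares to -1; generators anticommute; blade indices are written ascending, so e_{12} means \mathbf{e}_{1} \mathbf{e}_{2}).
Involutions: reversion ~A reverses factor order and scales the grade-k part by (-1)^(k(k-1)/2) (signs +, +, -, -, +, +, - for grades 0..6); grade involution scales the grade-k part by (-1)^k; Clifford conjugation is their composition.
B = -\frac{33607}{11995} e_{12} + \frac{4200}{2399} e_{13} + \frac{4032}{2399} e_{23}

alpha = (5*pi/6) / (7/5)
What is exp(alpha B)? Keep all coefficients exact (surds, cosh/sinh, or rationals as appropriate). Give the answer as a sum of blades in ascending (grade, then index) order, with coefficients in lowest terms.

B^2 term by term: the squares give (-\frac{33607}{11995})^2*(e_{12})^2 + (\frac{4200}{2399})^2*(e_{13})^2 + (\frac{4032}{2399})^2*(e_{23})^2 = \frac{1129430449}{143880025}*(-1) + \frac{17640000}{5755201}*(+1) + \frac{16257024}{5755201}*(+1) = -\frac{49}{25} (each basis 2-blade squares to minus the product of its generators' squares); cross terms between blades sharing an index anticommute and cancel. So B^2 = -\frac{49}{25}.
B^2 = -\frac{49}{25} — the series telescopes trigonometrically here: l = \frac{7}{5}, alpha*l = \frac{5 \pi}{6}, so exp(alpha B) = cos(\frac{5 \pi}{6}) + (sin(\frac{5 \pi}{6})/(\frac{7}{5}))*B = - \frac{\sqrt{3}}{2} + (\frac{5}{14})*B.
Answer: - \frac{\sqrt{3}}{2} - \frac{4801}{4798} e_{12} + \frac{1500}{2399} e_{13} + \frac{1440}{2399} e_{23}


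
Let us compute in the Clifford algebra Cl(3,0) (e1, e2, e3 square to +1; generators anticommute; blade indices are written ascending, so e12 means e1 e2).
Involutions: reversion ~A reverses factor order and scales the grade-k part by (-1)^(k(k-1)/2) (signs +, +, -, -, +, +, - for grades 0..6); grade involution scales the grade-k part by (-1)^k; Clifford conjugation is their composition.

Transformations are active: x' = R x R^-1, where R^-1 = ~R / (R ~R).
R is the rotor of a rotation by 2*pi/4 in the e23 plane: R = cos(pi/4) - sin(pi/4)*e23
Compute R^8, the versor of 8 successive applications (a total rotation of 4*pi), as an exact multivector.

Because a rotor carries half the rotation angle, composing 8 copies of this e23-plane rotor multiplies the phase: 8*(pi/4) = 2*pi, hence R^8 = cos(2*pi) - sin(2*pi)*e23.
cos(2*pi) = 1 and sin(2*pi) = 0, so R^8 = 1. The total rotation 4*pi is 2 full turns, so every vector returns to itself, yet the rotor is +1, back on the identity sheet (an even number of 2*pi turns).
Answer: 1


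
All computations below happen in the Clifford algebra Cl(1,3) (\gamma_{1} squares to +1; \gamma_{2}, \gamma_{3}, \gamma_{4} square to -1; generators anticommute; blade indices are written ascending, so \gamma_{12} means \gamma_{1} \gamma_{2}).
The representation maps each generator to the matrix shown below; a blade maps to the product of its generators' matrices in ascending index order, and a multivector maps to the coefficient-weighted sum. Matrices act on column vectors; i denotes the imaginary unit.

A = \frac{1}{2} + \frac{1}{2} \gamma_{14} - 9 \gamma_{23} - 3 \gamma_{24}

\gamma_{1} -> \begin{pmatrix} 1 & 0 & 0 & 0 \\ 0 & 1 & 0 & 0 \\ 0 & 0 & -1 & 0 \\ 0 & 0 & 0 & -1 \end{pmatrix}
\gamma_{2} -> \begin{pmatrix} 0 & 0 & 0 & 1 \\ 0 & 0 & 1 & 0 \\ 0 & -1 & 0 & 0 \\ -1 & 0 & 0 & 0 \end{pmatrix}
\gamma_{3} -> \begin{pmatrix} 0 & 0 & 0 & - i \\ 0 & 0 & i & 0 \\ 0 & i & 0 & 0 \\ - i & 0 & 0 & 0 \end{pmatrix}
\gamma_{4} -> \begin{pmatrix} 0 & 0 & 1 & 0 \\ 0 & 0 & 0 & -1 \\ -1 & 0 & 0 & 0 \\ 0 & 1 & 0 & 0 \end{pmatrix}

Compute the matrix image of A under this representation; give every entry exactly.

Bivector images (products of the table entries): rho(\gamma_{14}) = rho(\gamma_{1})rho(\gamma_{4}) = \begin{pmatrix} 0 & 0 & 1 & 0 \\ 0 & 0 & 0 & -1 \\ 1 & 0 & 0 & 0 \\ 0 & -1 & 0 & 0 \end{pmatrix}; rho(\gamma_{23}) = rho(\gamma_{2})rho(\gamma_{3}) = \begin{pmatrix} - i & 0 & 0 & 0 \\ 0 & i & 0 & 0 \\ 0 & 0 & - i & 0 \\ 0 & 0 & 0 & i \end{pmatrix}; rho(\gamma_{24}) = rho(\gamma_{2})rho(\gamma_{4}) = \begin{pmatrix} 0 & 1 & 0 & 0 \\ -1 & 0 & 0 & 0 \\ 0 & 0 & 0 & 1 \\ 0 & 0 & -1 & 0 \end{pmatrix}.
M = (\frac{1}{2})*1 + (\frac{1}{2})*rho(\gamma_{14}) + (-9)*rho(\gamma_{23}) + (-3)*rho(\gamma_{24}), summed entrywise (1 is the identity matrix):
Answer: \begin{pmatrix} \frac{1}{2} + 9 i & -3 & \frac{1}{2} & 0 \\ 3 & \frac{1}{2} - 9 i & 0 & - \frac{1}{2} \\ \frac{1}{2} & 0 & \frac{1}{2} + 9 i & -3 \\ 0 & - \frac{1}{2} & 3 & \frac{1}{2} - 9 i \end{pmatrix}


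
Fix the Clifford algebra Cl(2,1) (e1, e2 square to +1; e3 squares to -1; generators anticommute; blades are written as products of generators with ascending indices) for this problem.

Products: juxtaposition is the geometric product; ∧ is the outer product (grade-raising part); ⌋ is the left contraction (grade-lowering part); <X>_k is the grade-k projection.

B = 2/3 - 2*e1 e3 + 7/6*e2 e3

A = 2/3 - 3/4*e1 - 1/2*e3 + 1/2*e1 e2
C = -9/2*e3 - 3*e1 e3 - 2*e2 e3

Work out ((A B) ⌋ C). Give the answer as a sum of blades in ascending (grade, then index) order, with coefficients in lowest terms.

step 1: 4/9 + 1/2*e1 - 7/12*e2 + 7/6*e3 + 1/3*e1 e2 - 3/4*e1 e3 + 16/9*e2 e3 - 7/8*e1 e2 e3
step 2: 71/18 - 7/2*e1 - 7/3*e2 - 7/3*e3 - 4/3*e1 e3 - 8/9*e2 e3
Answer: 71/18 - 7/2*e1 - 7/3*e2 - 7/3*e3 - 4/3*e1 e3 - 8/9*e2 e3


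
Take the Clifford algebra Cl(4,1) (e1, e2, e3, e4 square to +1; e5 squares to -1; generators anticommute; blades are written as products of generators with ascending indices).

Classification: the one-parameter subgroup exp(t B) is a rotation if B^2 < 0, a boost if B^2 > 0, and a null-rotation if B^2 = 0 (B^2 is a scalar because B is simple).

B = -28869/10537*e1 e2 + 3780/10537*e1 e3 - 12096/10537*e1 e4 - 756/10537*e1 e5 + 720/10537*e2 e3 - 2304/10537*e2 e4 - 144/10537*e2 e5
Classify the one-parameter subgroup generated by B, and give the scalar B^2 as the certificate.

B^2 term by term: the squares give (-28869/10537)^2*(e1 e2)^2 + (3780/10537)^2*(e1 e3)^2 + (-12096/10537)^2*(e1 e4)^2 + (-756/10537)^2*(e1 e5)^2 + (720/10537)^2*(e2 e3)^2 + (-2304/10537)^2*(e2 e4)^2 + (-144/10537)^2*(e2 e5)^2 = 833419161/111028369*(-1) + 14288400/111028369*(-1) + 146313216/111028369*(-1) + 571536/111028369*(+1) + 518400/111028369*(-1) + 5308416/111028369*(-1) + 20736/111028369*(+1) = -9 (each basis 2-blade squares to minus the product of its generators' squares); cross terms between blades sharing an index anticommute and cancel; the commuting (index-disjoint) pairs give grade-4 terms 2*c*c'*(blade product), which cancel blade by blade — e1 e2 e3 e4: 17418240/111028369 - 17418240/111028369 = 0; e1 e2 e3 e5: 1088640/111028369 - 1088640/111028369 = 0; e1 e2 e4 e5: -3483648/111028369 + 3483648/111028369 = 0 — confirming B is simple. So B^2 = -9.
Answer: rotation, certificate B^2 = -9. B^2 = -9 is basis-independent, so its sign is the whole story.


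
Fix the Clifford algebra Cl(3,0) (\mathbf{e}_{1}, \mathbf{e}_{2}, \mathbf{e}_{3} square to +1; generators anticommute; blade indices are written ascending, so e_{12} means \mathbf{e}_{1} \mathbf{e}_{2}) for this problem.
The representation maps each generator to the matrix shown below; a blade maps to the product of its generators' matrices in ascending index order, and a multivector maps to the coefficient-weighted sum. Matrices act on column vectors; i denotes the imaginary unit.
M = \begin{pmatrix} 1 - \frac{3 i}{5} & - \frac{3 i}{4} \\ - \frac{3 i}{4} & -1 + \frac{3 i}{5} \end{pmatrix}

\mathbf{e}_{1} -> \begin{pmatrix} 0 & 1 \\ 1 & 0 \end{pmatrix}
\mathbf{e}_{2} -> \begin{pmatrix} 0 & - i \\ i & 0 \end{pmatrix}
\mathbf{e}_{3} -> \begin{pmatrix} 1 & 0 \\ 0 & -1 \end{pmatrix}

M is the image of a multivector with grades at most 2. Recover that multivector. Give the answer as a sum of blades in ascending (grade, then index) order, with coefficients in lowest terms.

Method: 1, rho(e_{1}), rho(e_{2}), rho(e_{3}) form a trace-orthogonal basis of the 2x2 complex matrices (tr(X Y) = 2 if X = Y, else 0), so M = m0*1 + m1*rho(e_{1}) + m2*rho(e_{2}) + m3*rho(e_{3}) with m0 = tr(M)/2 = 0, m1 = tr(M rho(e_{1}))/2 = - \frac{3 i}{4}, m2 = tr(M rho(e_{2}))/2 = 0, m3 = tr(M rho(e_{3}))/2 = 1 - \frac{3 i}{5}.
Multiplying table entries, the bivector images are rho(e_{12}) = i*rho(e_{3}), rho(e_{13}) = -i*rho(e_{2}), rho(e_{23}) = i*rho(e_{1}); with real blade coefficients the real parts of m0..m3 are the coefficients of 1, e_{1}, e_{2}, e_{3} and the imaginary parts give the bivectors (e_{23}: Im m1, e_{13}: -Im m2, e_{12}: Im m3).
Answer: e_{3} - \frac{3}{5} e_{12} - \frac{3}{4} e_{23}


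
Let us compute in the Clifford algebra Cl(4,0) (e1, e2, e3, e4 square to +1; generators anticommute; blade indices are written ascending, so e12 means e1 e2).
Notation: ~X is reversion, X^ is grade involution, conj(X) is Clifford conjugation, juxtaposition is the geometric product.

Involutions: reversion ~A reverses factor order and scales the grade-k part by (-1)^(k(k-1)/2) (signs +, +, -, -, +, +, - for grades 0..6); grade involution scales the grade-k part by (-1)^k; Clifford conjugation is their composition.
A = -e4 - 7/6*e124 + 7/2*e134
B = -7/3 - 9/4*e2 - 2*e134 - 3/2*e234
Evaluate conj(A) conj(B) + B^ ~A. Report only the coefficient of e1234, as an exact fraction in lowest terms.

first term: 7 - 7/3*e4 + 21/4*e12 - 1/4*e13 + 21/8*e14 - 23/6*e23 - 9/4*e24 + 49/18*e124 - 49/6*e134 + 63/8*e1234
second term: 7 + 7/3*e4 - 21/4*e12 - 15/4*e13 - 21/8*e14 + 5/6*e23 - 9/4*e24 - 49/18*e124 + 49/6*e134 + 63/8*e1234
Answer: 63/4


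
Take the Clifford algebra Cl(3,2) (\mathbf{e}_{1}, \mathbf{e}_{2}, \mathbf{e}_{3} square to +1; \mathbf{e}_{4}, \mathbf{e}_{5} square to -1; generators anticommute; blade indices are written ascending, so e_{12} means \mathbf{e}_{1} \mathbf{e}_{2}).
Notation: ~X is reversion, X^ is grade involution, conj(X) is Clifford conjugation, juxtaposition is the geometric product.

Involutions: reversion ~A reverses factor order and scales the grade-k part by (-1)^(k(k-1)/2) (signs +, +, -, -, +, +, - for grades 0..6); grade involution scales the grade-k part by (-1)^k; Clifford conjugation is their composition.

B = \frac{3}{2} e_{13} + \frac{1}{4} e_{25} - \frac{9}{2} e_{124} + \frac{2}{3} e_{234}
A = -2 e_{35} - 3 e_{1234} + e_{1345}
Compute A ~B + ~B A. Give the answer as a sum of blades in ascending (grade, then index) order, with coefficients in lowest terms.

first term: 2 e_{1} - \frac{27}{2} e_{3} - 3 e_{15} - \frac{1}{2} e_{23} + \frac{9}{2} e_{24} + \frac{3}{2} e_{45} + \frac{2}{3} e_{125} + \frac{9}{2} e_{235} + \frac{4}{3} e_{245} - \frac{1}{4} e_{1234} + \frac{3}{4} e_{1345} + 9 e_{12345}
second term: -2 e_{1} + \frac{27}{2} e_{3} + 3 e_{15} + \frac{1}{2} e_{23} + \frac{9}{2} e_{24} + \frac{3}{2} e_{45} + \frac{2}{3} e_{125} + \frac{9}{2} e_{235} - \frac{4}{3} e_{245} + \frac{1}{4} e_{1234} - \frac{3}{4} e_{1345} + 9 e_{12345}
Answer: 9 e_{24} + 3 e_{45} + \frac{4}{3} e_{125} + 9 e_{235} + 18 e_{12345}


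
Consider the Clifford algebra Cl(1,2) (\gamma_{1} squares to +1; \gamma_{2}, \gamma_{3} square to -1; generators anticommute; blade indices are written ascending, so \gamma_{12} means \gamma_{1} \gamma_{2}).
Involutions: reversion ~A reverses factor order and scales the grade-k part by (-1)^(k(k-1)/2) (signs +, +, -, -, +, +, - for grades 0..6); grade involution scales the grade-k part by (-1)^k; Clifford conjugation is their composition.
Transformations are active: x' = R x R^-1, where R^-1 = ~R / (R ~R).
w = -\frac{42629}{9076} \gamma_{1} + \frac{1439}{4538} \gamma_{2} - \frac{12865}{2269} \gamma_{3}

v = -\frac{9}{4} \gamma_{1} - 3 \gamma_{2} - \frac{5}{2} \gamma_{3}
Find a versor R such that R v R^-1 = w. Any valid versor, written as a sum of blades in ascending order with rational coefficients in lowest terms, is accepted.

The midline construction: v and w both square to -\frac{163}{16}, so reflecting in their sum -\frac{31525}{4538} \gamma_{1} - \frac{12175}{4538} \gamma_{2} - \frac{37075}{4538} \gamma_{3} exchanges them.
Answer: -\frac{31525}{4538} \gamma_{1} - \frac{12175}{4538} \gamma_{2} - \frac{37075}{4538} \gamma_{3}


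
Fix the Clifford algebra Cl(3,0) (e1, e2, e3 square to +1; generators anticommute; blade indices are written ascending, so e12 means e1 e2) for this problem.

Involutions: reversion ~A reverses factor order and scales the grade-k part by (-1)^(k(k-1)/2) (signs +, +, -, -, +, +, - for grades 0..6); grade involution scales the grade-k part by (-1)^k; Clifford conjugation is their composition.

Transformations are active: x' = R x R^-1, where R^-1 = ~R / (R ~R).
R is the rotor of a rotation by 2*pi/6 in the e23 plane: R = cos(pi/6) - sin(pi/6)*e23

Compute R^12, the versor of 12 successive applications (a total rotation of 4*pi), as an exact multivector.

Because a rotor carries half the rotation angle, composing 12 copies of this e23-plane rotor multiplies the phase: 12*(pi/6) = 2*pi, hence R^12 = cos(2*pi) - sin(2*pi)*e23.
cos(2*pi) = 1 and sin(2*pi) = 0, so R^12 = 1. The total rotation 4*pi is 2 full turns, so every vector returns to itself, yet the rotor is +1, back on the identity sheet (an even number of 2*pi turns).
Answer: 1


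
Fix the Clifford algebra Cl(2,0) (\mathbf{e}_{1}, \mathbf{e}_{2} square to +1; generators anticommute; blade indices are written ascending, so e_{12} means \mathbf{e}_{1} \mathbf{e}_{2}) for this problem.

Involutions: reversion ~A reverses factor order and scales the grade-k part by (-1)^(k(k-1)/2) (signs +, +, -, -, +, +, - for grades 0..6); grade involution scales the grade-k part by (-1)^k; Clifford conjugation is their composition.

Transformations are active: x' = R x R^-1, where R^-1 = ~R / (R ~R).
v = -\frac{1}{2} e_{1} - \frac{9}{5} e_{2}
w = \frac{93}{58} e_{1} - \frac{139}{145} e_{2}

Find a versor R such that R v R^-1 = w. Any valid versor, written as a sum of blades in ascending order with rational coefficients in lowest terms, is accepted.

Sketch: the shared square \frac{349}{100} makes R = v + w = \frac{32}{29} e_{1} - \frac{80}{29} e_{2} the natural versor; its sandwich fixes that direction, negates (v - w)/2, and sends v to w.
Answer: \frac{32}{29} e_{1} - \frac{80}{29} e_{2}


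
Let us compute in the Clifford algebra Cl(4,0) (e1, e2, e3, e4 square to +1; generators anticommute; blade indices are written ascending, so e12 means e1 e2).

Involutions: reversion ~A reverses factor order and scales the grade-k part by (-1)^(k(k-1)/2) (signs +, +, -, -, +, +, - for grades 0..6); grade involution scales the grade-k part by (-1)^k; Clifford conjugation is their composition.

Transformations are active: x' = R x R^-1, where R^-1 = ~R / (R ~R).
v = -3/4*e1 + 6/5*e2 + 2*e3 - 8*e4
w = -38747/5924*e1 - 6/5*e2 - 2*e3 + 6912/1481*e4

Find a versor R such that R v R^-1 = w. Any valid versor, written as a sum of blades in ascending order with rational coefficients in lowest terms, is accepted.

Key observation: q(v) = q(w) = 28001/400 (sandwiches preserve the norm), so R = v + w = -21595/2962*e1 - 4936/1481*e4 works whenever it is invertible — the component of v along it is kept and (v - w)/2 reverses, sending v to w.
Answer: -21595/2962*e1 - 4936/1481*e4


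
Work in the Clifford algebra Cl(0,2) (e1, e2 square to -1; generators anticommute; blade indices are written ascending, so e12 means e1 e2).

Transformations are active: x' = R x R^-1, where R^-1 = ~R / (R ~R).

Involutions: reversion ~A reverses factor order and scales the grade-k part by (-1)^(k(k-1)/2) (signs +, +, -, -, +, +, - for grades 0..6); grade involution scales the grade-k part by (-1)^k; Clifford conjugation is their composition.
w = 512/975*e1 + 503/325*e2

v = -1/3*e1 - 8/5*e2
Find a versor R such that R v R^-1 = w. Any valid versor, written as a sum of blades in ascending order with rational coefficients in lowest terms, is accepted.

Since q(v) = q(w) = -601/225, the sum R = v + w = 187/975*e1 - 17/325*e2 does the job whenever invertible.
Answer: 187/975*e1 - 17/325*e2


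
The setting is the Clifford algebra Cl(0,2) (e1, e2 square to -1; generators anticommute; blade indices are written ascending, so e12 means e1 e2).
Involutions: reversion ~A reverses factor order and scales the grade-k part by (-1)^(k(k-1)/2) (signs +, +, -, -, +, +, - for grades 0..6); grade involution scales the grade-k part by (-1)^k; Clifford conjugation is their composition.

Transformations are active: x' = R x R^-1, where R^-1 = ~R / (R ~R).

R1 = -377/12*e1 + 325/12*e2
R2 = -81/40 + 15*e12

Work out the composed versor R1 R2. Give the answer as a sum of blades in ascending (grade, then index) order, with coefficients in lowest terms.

Distribute over the terms of R1 (each basis-blade product reordered to ascending indices, repeated generators contracted through their squares):
(-377/12*e1) R2 = 10179/160*e1 + 1885/4*e2
(325/12*e2) R2 = 1625/4*e1 - 1755/32*e2
Summing the partial products and collecting blades:
Answer: 75179/160*e1 + 13325/32*e2


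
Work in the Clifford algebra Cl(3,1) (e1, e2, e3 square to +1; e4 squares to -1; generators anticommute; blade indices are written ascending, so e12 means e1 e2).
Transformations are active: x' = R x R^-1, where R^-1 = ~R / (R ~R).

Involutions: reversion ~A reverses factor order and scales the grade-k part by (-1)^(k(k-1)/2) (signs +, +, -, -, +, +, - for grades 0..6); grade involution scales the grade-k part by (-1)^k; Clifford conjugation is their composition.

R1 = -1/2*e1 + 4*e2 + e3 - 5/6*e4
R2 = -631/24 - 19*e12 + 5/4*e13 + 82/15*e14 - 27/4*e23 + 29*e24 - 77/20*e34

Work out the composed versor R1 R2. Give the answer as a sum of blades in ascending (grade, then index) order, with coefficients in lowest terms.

Distribute over the terms of R1 (each basis-blade product reordered to ascending indices, repeated generators contracted through their squares):
(-1/2*e1) R2 = 631/48*e1 + 19/2*e2 - 5/8*e3 - 41/15*e4 + 27/8*e123 - 29/2*e124 + 77/40*e134
(4*e2) R2 = 76*e1 - 631/6*e2 - 27*e3 + 116*e4 - 5*e123 - 328/15*e124 - 77/5*e234
(e3) R2 = -5/4*e1 + 27/4*e2 - 631/24*e3 - 77/20*e4 - 19*e123 - 82/15*e134 - 29*e234
(-5/6*e4) R2 = -41/9*e1 - 145/6*e2 + 77/24*e3 + 3155/144*e4 + 95/6*e124 - 25/24*e134 + 45/8*e234
Summing the partial products and collecting blades:
Answer: 12001/144*e1 - 1357/12*e2 - 1217/24*e3 + 18911/144*e4 - 165/8*e123 - 308/15*e124 - 55/12*e134 - 1551/40*e234


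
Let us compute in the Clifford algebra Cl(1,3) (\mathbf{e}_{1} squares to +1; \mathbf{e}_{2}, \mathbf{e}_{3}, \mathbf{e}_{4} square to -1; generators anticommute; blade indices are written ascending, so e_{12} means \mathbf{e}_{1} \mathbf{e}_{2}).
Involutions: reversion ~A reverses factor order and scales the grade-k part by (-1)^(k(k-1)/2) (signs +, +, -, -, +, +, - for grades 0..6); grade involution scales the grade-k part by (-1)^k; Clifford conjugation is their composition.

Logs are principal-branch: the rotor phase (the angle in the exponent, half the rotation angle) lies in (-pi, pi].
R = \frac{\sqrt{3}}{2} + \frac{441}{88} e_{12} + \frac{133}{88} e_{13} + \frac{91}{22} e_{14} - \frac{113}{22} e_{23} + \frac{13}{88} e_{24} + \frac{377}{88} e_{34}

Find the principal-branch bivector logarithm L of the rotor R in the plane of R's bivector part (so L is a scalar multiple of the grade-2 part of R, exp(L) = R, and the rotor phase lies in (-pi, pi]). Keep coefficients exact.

The scalar part of R is \frac{\sqrt{3}}{2}, which pins the rotor phase on the principal branch; dividing the bivector part by the sine of that phase recovers the unit plane, and L is the phase times that plane.
Concretely: cos(phase) = \frac{\sqrt{3}}{2} gives phase = ±\frac{\pi}{6}, and since phase/sin(phase) is even the sign is immaterial: L = (phase/sin(phase)) * <R>_2 = (\frac{\pi}{3}) * <R>_2.
Answer: \frac{147 \pi}{88} e_{12} + \frac{133 \pi}{264} e_{13} + \frac{91 \pi}{66} e_{14} - \frac{113 \pi}{66} e_{23} + \frac{13 \pi}{264} e_{24} + \frac{377 \pi}{264} e_{34}


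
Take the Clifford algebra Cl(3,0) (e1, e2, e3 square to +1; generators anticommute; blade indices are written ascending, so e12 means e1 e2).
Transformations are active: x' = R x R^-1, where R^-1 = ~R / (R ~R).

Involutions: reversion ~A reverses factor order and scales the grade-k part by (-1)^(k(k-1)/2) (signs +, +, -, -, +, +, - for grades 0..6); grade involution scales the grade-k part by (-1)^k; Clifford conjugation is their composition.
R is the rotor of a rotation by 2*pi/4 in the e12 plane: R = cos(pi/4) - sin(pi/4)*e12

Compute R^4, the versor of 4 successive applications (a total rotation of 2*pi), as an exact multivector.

Half-angle bookkeeping: 4 applications in e12 add up to rotor phase 4*pi/4 = pi, so R^4 = cos(pi) - sin(pi)*e12.
cos(pi) = -1 and sin(pi) = 0, so R^4 = -1. The total rotation 2*pi is 1 full turn, so every vector returns to itself, yet the rotor is -1, on the OTHER sheet of the double cover (an odd number of 2*pi turns).
Answer: -1


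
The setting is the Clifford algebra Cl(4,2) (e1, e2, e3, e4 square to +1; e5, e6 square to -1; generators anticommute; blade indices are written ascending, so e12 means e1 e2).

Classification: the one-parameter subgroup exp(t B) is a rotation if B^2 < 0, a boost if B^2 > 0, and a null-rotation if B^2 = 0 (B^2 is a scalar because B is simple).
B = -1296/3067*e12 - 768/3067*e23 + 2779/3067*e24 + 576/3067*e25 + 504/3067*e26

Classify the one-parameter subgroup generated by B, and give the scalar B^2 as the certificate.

B^2 term by term: the squares give (-1296/3067)^2*(e12)^2 + (-768/3067)^2*(e23)^2 + (2779/3067)^2*(e24)^2 + (576/3067)^2*(e25)^2 + (504/3067)^2*(e26)^2 = 1679616/9406489*(-1) + 589824/9406489*(-1) + 7722841/9406489*(-1) + 331776/9406489*(+1) + 254016/9406489*(+1) = -1 (each basis 2-blade squares to minus the product of its generators' squares); cross terms between blades sharing an index anticommute and cancel. So B^2 = -1.
Answer: rotation, certificate B^2 = -1. The scalar -1 is the complete invariant here: its sign names the subgroup type.


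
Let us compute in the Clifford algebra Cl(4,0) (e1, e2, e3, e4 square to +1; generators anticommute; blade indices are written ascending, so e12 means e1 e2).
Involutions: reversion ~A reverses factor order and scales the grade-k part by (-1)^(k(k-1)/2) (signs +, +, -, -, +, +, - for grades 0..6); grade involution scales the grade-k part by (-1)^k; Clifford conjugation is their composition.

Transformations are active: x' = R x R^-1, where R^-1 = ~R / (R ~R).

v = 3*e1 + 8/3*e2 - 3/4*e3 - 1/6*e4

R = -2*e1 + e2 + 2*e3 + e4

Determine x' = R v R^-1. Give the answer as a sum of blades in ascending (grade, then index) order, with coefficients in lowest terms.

~R = -2*e1 + e2 + 2*e3 + e4, and R ~R = 10, so R^-1 = ~R / (10).
R v = -5 - 25/3*e12 - 9/2*e13 - 8/3*e14 - 73/12*e23 - 17/6*e24 + 5/12*e34
Answer: -e1 - 11/3*e2 - 5/4*e3 - 5/6*e4


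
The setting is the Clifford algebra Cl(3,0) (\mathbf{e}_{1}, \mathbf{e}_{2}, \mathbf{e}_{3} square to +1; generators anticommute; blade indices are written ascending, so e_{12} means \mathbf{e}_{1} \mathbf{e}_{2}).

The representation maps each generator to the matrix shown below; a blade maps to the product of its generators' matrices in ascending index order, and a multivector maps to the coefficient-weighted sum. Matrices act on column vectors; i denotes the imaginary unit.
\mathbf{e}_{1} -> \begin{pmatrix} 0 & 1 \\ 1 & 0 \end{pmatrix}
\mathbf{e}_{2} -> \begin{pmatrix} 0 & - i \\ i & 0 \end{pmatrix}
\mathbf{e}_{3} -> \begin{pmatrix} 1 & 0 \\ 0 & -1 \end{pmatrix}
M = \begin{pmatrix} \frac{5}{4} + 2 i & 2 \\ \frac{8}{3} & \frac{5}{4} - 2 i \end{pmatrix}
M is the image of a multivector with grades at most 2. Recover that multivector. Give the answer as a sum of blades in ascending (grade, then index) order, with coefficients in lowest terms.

Method: 1, rho(e_{1}), rho(e_{2}), rho(e_{3}) form a trace-orthogonal basis of the 2x2 complex matrices (tr(X Y) = 2 if X = Y, else 0), so M = m0*1 + m1*rho(e_{1}) + m2*rho(e_{2}) + m3*rho(e_{3}) with m0 = tr(M)/2 = \frac{5}{4}, m1 = tr(M rho(e_{1}))/2 = \frac{7}{3}, m2 = tr(M rho(e_{2}))/2 = - \frac{i}{3}, m3 = tr(M rho(e_{3}))/2 = 2 i.
Multiplying table entries, the bivector images are rho(e_{12}) = i*rho(e_{3}), rho(e_{13}) = -i*rho(e_{2}), rho(e_{23}) = i*rho(e_{1}); with real blade coefficients the real parts of m0..m3 are the coefficients of 1, e_{1}, e_{2}, e_{3} and the imaginary parts give the bivectors (e_{23}: Im m1, e_{13}: -Im m2, e_{12}: Im m3).
Answer: \frac{5}{4} + \frac{7}{3} e_{1} + 2 e_{12} + \frac{1}{3} e_{13}


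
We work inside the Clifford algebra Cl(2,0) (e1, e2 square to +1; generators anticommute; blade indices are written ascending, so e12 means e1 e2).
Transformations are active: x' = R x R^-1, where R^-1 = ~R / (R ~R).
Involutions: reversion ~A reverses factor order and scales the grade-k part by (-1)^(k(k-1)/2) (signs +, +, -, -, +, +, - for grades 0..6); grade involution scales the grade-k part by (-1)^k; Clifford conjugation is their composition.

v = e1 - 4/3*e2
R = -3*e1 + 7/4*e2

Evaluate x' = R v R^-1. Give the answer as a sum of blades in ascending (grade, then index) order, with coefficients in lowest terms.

~R = -3*e1 + 7/4*e2, and R ~R = 193/16, so R^-1 = ~R / (193/16).
R v = -16/3 + 9/4*e12
Answer: 319/193*e1 - 124/579*e2


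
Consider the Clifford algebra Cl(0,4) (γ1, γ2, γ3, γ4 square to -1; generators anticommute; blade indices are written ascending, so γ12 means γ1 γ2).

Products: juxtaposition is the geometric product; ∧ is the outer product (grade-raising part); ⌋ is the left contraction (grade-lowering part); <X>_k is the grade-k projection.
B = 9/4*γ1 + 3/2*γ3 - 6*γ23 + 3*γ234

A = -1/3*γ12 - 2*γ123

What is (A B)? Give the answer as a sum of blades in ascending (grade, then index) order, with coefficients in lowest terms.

step 1: -12*γ1 - 3/4*γ2 + 3*γ12 - 2*γ13 + 6*γ14 + 9/2*γ23 - 1/2*γ123 + γ134
Answer: -12*γ1 - 3/4*γ2 + 3*γ12 - 2*γ13 + 6*γ14 + 9/2*γ23 - 1/2*γ123 + γ134


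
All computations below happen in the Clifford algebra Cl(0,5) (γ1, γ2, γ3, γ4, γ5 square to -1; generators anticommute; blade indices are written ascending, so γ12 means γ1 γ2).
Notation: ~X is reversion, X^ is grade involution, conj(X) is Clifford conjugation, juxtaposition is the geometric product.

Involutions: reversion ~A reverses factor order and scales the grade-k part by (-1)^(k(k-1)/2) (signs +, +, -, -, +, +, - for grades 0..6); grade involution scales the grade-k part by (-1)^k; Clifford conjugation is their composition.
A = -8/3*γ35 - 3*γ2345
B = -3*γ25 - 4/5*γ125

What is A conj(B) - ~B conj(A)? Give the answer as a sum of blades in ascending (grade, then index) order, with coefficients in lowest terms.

first term: 8*γ23 + 9*γ34 - 32/15*γ123 - 12/5*γ134
second term: 8*γ23 + 9*γ34 + 32/15*γ123 + 12/5*γ134
Answer: -64/15*γ123 - 24/5*γ134


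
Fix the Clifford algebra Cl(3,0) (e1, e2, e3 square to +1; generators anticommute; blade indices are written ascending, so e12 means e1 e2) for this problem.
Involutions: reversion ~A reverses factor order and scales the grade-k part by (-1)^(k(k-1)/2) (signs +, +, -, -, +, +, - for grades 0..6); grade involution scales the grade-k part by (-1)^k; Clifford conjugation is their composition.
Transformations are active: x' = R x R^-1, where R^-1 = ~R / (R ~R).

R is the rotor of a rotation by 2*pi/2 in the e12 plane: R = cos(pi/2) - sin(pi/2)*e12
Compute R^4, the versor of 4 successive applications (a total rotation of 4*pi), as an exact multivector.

Half-angle bookkeeping: 4 applications in e12 add up to rotor phase 4*pi/2 = 2*pi, so R^4 = cos(2*pi) - sin(2*pi)*e12.
cos(2*pi) = 1 and sin(2*pi) = 0, so R^4 = 1. The total rotation 4*pi is 2 full turns, so every vector returns to itself, yet the rotor is +1, back on the identity sheet (an even number of 2*pi turns).
Answer: 1


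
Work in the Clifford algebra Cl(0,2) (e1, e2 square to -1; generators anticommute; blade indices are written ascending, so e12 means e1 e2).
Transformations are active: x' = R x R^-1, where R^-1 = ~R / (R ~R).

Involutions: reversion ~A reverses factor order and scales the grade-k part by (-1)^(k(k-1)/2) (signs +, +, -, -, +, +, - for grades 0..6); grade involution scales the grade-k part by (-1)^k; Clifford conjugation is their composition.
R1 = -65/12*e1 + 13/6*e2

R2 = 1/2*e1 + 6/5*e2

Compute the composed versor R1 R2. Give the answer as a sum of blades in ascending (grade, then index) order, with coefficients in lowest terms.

Distribute over the terms of R1 (each basis-blade product reordered to ascending indices, repeated generators contracted through their squares):
(-65/12*e1) R2 = 65/24 - 13/2*e12
(13/6*e2) R2 = -13/5 - 13/12*e12
Summing the partial products and collecting blades:
Answer: 13/120 - 91/12*e12


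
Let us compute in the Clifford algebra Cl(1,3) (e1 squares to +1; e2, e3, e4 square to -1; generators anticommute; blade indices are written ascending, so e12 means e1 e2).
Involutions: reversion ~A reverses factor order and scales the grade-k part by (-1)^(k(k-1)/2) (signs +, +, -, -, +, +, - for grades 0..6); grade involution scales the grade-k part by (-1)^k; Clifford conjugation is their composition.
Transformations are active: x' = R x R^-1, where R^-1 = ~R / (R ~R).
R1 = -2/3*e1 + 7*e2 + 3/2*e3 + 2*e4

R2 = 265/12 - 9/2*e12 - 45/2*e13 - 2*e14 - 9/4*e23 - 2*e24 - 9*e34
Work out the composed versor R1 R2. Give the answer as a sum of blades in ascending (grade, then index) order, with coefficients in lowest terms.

Distribute over the terms of R1 (each basis-blade product reordered to ascending indices, repeated generators contracted through their squares):
(-2/3*e1) R2 = -265/18*e1 + 3*e2 + 15*e3 + 4/3*e4 + 3/2*e123 + 4/3*e124 + 6*e134
(7*e2) R2 = -63/2*e1 + 1855/12*e2 + 63/4*e3 + 14*e4 + 315/2*e123 + 14*e124 - 63*e234
(3/2*e3) R2 = -135/4*e1 - 27/8*e2 + 265/8*e3 + 27/2*e4 - 27/4*e123 + 3*e134 + 3*e234
(2*e4) R2 = -4*e1 - 4*e2 - 18*e3 + 265/6*e4 - 9*e124 - 45*e134 - 9/2*e234
Summing the partial products and collecting blades:
Answer: -3023/36*e1 + 3605/24*e2 + 367/8*e3 + 73*e4 + 609/4*e123 + 19/3*e124 - 36*e134 - 129/2*e234


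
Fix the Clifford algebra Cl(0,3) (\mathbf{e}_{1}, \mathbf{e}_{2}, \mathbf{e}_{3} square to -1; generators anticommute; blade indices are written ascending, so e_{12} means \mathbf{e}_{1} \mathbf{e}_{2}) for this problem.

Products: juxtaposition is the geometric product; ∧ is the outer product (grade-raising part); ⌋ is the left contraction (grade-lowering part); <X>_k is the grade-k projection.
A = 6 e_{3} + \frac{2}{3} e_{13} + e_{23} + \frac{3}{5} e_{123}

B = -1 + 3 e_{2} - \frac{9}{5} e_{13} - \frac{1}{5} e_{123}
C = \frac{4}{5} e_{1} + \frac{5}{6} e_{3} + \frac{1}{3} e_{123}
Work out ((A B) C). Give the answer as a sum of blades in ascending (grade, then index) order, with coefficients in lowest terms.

step 1: \frac{27}{25} - \frac{53}{5} e_{1} - \frac{91}{75} e_{2} - 3 e_{3} + 3 e_{12} + \frac{17}{15} e_{13} - 19 e_{23} - \frac{13}{5} e_{123}
step 2: \frac{1517}{150} + \frac{14069}{2250} e_{1} + \frac{335}{18} e_{2} + \frac{121}{150} e_{3} + \frac{3103}{750} e_{12} - \frac{3077}{450} e_{13} + \frac{2071}{450} e_{23} - \frac{617}{50} e_{123}
Answer: \frac{1517}{150} + \frac{14069}{2250} e_{1} + \frac{335}{18} e_{2} + \frac{121}{150} e_{3} + \frac{3103}{750} e_{12} - \frac{3077}{450} e_{13} + \frac{2071}{450} e_{23} - \frac{617}{50} e_{123}


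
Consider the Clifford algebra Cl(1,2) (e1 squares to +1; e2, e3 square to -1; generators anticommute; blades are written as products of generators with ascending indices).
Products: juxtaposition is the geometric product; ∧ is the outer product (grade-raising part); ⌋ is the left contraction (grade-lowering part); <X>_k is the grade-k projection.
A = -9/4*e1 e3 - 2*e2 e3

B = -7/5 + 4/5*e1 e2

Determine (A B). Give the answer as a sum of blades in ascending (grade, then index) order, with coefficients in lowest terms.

step 1: 31/20*e1 e3 + e2 e3
Answer: 31/20*e1 e3 + e2 e3


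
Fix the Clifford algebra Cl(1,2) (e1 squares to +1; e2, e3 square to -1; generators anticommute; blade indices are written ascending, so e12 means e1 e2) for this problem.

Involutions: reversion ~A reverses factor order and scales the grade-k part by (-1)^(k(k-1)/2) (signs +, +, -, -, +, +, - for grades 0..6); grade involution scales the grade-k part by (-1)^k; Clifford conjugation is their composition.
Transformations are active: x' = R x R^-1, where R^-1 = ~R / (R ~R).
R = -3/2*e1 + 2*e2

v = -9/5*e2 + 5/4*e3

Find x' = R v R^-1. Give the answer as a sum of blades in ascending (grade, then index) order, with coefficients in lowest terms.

~R = -3/2*e1 + 2*e2, and R ~R = -7/4, so R^-1 = ~R / (-7/4).
R v = 18/5 + 27/10*e12 - 15/8*e13 + 5/2*e23
Answer: 216/35*e1 - 45/7*e2 - 5/4*e3


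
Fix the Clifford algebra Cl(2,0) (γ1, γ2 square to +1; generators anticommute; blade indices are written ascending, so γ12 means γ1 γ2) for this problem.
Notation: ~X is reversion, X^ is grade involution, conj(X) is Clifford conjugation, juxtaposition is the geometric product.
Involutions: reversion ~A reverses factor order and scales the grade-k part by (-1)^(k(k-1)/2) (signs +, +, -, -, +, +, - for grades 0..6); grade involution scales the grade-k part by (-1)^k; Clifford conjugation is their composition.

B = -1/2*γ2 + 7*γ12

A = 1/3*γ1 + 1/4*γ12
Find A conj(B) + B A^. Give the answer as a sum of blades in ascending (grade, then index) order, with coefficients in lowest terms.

first term: 7/4 + 1/8*γ1 - 7/3*γ2 + 1/6*γ12
second term: -7/4 + 1/8*γ1 + 7/3*γ2 - 1/6*γ12
Answer: 1/4*γ1


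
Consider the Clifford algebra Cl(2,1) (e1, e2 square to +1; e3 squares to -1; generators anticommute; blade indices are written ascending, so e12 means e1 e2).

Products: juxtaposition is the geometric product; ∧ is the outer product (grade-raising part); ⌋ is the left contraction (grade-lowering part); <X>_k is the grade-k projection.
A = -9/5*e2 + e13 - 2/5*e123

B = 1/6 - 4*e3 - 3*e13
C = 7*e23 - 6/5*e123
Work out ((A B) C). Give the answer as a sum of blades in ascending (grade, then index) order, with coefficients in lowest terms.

step 1: -3 + 4*e1 - 3/2*e2 - 8/5*e12 + 1/6*e13 + 36/5*e23 - 82/15*e123
step 2: 1424/25 - 3518/75*e1 + 1/5*e2 - 621/50*e3 + 7/6*e12 - 13*e13 - 129/5*e23 + 158/5*e123
Answer: 1424/25 - 3518/75*e1 + 1/5*e2 - 621/50*e3 + 7/6*e12 - 13*e13 - 129/5*e23 + 158/5*e123


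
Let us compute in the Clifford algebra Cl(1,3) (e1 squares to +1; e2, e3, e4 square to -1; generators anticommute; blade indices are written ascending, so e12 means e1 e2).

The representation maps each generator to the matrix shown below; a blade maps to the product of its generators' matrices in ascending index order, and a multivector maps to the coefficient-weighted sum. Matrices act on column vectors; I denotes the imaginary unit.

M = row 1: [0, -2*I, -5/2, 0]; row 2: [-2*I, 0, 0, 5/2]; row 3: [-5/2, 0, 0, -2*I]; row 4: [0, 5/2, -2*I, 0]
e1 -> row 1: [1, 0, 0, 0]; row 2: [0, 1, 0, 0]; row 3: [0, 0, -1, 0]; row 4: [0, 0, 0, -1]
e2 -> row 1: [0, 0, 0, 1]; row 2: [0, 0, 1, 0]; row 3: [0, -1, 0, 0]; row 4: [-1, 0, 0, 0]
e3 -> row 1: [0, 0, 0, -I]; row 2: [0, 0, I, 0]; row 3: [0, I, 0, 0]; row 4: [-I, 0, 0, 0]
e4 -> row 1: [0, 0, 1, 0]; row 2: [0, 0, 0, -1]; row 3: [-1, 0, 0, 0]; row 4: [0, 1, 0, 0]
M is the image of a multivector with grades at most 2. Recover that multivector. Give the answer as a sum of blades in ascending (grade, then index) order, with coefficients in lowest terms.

Method: the blade images are trace-orthogonal — tr(rho(e_A) rho(e_B)^-1) = 4 if A = B and 0 otherwise — and rho(e_A)^-1 = (e_A)^2 * rho(e_A) with (e_A)^2 = +1 or -1, so the coefficient of e_A in the preimage is (e_A)^2 * tr(M rho(e_A))/4.
Nonzero projections over blades of grade <= 2: e14: (e14)^2 = +1, tr(M rho(e14)) = -10, coefficient -5/2; e34: (e34)^2 = -1, tr(M rho(e34)) = -8, coefficient 2. Every other blade of grade <= 2 projects to 0.
Answer: -5/2*e14 + 2*e34


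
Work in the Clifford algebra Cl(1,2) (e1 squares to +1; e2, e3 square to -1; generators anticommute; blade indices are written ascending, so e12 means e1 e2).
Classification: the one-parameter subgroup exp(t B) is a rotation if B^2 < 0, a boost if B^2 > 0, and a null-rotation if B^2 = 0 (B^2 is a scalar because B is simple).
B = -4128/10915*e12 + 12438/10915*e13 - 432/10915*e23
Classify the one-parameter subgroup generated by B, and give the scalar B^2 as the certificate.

B^2 term by term: the squares give (-4128/10915)^2*(e12)^2 + (12438/10915)^2*(e13)^2 + (-432/10915)^2*(e23)^2 = 17040384/119137225*(+1) + 154703844/119137225*(+1) + 186624/119137225*(-1) = 36/25 (each basis 2-blade squares to minus the product of its generators' squares); cross terms between blades sharing an index anticommute and cancel. So B^2 = 36/25.
Answer: boost, certificate B^2 = 36/25. Note: conjugating B changes its blade decomposition but never the scalar B^2 = 36/25, whose sign settles the classification.


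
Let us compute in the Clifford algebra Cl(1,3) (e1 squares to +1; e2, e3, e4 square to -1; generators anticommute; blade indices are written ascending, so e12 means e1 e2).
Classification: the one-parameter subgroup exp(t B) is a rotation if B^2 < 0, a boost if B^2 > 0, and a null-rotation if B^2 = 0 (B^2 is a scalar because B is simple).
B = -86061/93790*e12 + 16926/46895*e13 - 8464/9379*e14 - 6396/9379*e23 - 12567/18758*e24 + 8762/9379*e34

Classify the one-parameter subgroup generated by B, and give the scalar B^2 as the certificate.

B^2 term by term: the squares give (-86061/93790)^2*(e12)^2 + (16926/46895)^2*(e13)^2 + (-8464/9379)^2*(e14)^2 + (-6396/9379)^2*(e23)^2 + (-12567/18758)^2*(e24)^2 + (8762/9379)^2*(e34)^2 = 7406495721/8796564100*(+1) + 286489476/2199141025*(+1) + 71639296/87965641*(+1) + 40908816/87965641*(-1) + 157929489/351862564*(-1) + 76772644/87965641*(-1) = 0 (each basis 2-blade squares to minus the product of its generators' squares); cross terms between blades sharing an index anticommute and cancel; the commuting (index-disjoint) pairs give grade-4 terms 2*c*c'*(blade product), which cancel blade by blade — e1234: -754066482/439828205 + 212709042/439828205 + 108271488/87965641 = 0 — confirming B is simple. So B^2 = 0.
Answer: null-rotation, certificate B^2 = 0. Why this suffices: the scalar 0 survives any versor conjugation, so its sign alone determines the class however B is presented.
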